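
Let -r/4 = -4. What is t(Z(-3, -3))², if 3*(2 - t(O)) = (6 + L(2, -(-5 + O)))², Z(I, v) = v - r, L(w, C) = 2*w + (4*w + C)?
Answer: 343396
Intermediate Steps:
r = 16 (r = -4*(-4) = 16)
L(w, C) = C + 6*w (L(w, C) = 2*w + (C + 4*w) = C + 6*w)
Z(I, v) = -16 + v (Z(I, v) = v - 1*16 = v - 16 = -16 + v)
t(O) = 2 - (23 - O)²/3 (t(O) = 2 - (6 + (-(-5 + O) + 6*2))²/3 = 2 - (6 + ((5 - O) + 12))²/3 = 2 - (6 + (17 - O))²/3 = 2 - (23 - O)²/3)
t(Z(-3, -3))² = (2 - (-23 + (-16 - 3))²/3)² = (2 - (-23 - 19)²/3)² = (2 - ⅓*(-42)²)² = (2 - ⅓*1764)² = (2 - 588)² = (-586)² = 343396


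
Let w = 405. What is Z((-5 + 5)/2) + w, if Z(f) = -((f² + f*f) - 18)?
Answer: 423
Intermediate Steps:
Z(f) = 18 - 2*f² (Z(f) = -((f² + f²) - 18) = -(2*f² - 18) = -(-18 + 2*f²) = 18 - 2*f²)
Z((-5 + 5)/2) + w = (18 - 2*(-5 + 5)²/4) + 405 = (18 - 2*(0*(½))²) + 405 = (18 - 2*0²) + 405 = (18 - 2*0) + 405 = (18 + 0) + 405 = 18 + 405 = 423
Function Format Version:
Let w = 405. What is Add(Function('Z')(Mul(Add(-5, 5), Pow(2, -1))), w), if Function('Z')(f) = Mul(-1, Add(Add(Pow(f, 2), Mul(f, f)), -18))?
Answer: 423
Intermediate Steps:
Function('Z')(f) = Add(18, Mul(-2, Pow(f, 2))) (Function('Z')(f) = Mul(-1, Add(Add(Pow(f, 2), Pow(f, 2)), -18)) = Mul(-1, Add(Mul(2, Pow(f, 2)), -18)) = Mul(-1, Add(-18, Mul(2, Pow(f, 2)))) = Add(18, Mul(-2, Pow(f, 2))))
Add(Function('Z')(Mul(Add(-5, 5), Pow(2, -1))), w) = Add(Add(18, Mul(-2, Pow(Mul(Add(-5, 5), Pow(2, -1)), 2))), 405) = Add(Add(18, Mul(-2, Pow(Mul(0, Rational(1, 2)), 2))), 405) = Add(Add(18, Mul(-2, Pow(0, 2))), 405) = Add(Add(18, Mul(-2, 0)), 405) = Add(Add(18, 0), 405) = Add(18, 405) = 423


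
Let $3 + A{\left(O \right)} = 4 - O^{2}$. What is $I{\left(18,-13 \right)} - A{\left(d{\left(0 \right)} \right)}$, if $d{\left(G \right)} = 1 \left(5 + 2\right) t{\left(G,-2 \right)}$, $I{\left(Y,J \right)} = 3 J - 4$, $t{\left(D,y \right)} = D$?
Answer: $-44$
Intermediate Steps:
$I{\left(Y,J \right)} = -4 + 3 J$
$d{\left(G \right)} = 7 G$ ($d{\left(G \right)} = 1 \left(5 + 2\right) G = 1 \cdot 7 G = 7 G$)
$A{\left(O \right)} = 1 - O^{2}$ ($A{\left(O \right)} = -3 - \left(-4 + O^{2}\right) = 1 - O^{2}$)
$I{\left(18,-13 \right)} - A{\left(d{\left(0 \right)} \right)} = \left(-4 + 3 \left(-13\right)\right) - \left(1 - \left(7 \cdot 0\right)^{2}\right) = \left(-4 - 39\right) - \left(1 - 0^{2}\right) = -43 - \left(1 - 0\right) = -43 - \left(1 + 0\right) = -43 - 1 = -44$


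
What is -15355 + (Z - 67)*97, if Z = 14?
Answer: -20496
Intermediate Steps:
-15355 + (Z - 67)*97 = -15355 + (14 - 67)*97 = -15355 - 53*97 = -15355 - 5141 = -20496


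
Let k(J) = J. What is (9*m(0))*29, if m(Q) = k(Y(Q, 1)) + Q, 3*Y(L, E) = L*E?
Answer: 0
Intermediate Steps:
Y(L, E) = E*L/3 (Y(L, E) = (L*E)/3 = (E*L)/3 = E*L/3)
m(Q) = 4*Q/3 (m(Q) = (⅓)*1*Q + Q = Q/3 + Q = 4*Q/3)
(9*m(0))*29 = (9*((4/3)*0))*29 = (9*0)*29 = 0*29 = 0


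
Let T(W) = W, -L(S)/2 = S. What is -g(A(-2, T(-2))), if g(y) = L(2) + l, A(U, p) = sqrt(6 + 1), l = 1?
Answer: 3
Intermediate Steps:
L(S) = -2*S
A(U, p) = sqrt(7)
g(y) = -3 (g(y) = -2*2 + 1 = -4 + 1 = -3)
-g(A(-2, T(-2))) = -1*(-3) = 3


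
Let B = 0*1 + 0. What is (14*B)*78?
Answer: 0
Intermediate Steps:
B = 0 (B = 0 + 0 = 0)
(14*B)*78 = (14*0)*78 = 0*78 = 0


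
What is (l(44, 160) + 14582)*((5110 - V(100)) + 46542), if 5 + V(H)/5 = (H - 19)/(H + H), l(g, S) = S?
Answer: 15235849629/20 ≈ 7.6179e+8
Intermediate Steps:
V(H) = -25 + 5*(-19 + H)/(2*H) (V(H) = -25 + 5*((H - 19)/(H + H)) = -25 + 5*((-19 + H)/((2*H))) = -25 + 5*((-19 + H)*(1/(2*H))) = -25 + 5*((-19 + H)/(2*H)) = -25 + 5*(-19 + H)/(2*H))
(l(44, 160) + 14582)*((5110 - V(100)) + 46542) = (160 + 14582)*((5110 - 5*(-19 - 9*100)/(2*100)) + 46542) = 14742*((5110 - 5*(-19 - 900)/(2*100)) + 46542) = 14742*((5110 - 5*(-919)/(2*100)) + 46542) = 14742*((5110 - 1*(-919/40)) + 46542) = 14742*((5110 + 919/40) + 46542) = 14742*(205319/40 + 46542) = 14742*(2066999/40) = 15235849629/20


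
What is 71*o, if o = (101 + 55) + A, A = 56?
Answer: 15052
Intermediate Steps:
o = 212 (o = (101 + 55) + 56 = 156 + 56 = 212)
71*o = 71*212 = 15052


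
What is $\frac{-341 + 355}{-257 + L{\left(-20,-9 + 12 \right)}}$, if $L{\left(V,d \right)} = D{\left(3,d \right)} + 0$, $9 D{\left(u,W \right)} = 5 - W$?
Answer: $- \frac{126}{2311} \approx -0.054522$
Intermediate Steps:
$D{\left(u,W \right)} = \frac{5}{9} - \frac{W}{9}$ ($D{\left(u,W \right)} = \frac{5 - W}{9} = \frac{5}{9} - \frac{W}{9}$)
$L{\left(V,d \right)} = \frac{5}{9} - \frac{d}{9}$ ($L{\left(V,d \right)} = \left(\frac{5}{9} - \frac{d}{9}\right) + 0 = \frac{5}{9} - \frac{d}{9}$)
$\frac{-341 + 355}{-257 + L{\left(-20,-9 + 12 \right)}} = \frac{-341 + 355}{-257 + \left(\frac{5}{9} - \frac{-9 + 12}{9}\right)} = \frac{14}{-257 + \left(\frac{5}{9} - \frac{1}{3}\right)} = \frac{14}{-257 + \frac{2}{9}} = \frac{14}{- \frac{2311}{9}} = 14 \left(- \frac{9}{2311}\right) = - \frac{126}{2311}$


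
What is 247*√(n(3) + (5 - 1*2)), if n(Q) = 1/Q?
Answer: 247*√30/3 ≈ 450.96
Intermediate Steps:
247*√(n(3) + (5 - 1*2)) = 247*√(1/3 + (5 - 1*2)) = 247*√(⅓ + (5 - 2)) = 247*√(⅓ + 3) = 247*√(10/3) = 247*(√30/3) = 247*√30/3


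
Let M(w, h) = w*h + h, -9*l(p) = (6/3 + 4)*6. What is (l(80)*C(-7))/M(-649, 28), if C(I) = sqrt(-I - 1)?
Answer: sqrt(6)/4536 ≈ 0.00054001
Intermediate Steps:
C(I) = sqrt(-1 - I)
l(p) = -4 (l(p) = -(6/3 + 4)*6/9 = -(6*(1/3) + 4)*6/9 = -(2 + 4)*6/9 = -2*6/3 = -1/9*36 = -4)
M(w, h) = h + h*w (M(w, h) = h*w + h = h + h*w)
(l(80)*C(-7))/M(-649, 28) = (-4*sqrt(-1 - 1*(-7)))/((28*(1 - 649))) = (-4*sqrt(-1 + 7))/((28*(-648))) = -4*sqrt(6)/(-18144) = -4*sqrt(6)*(-1/18144) = sqrt(6)/4536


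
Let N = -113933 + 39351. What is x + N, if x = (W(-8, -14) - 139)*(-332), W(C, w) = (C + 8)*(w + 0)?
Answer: -28434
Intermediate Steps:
W(C, w) = w*(8 + C) (W(C, w) = (8 + C)*w = w*(8 + C))
x = 46148 (x = (-14*(8 - 8) - 139)*(-332) = (-14*0 - 139)*(-332) = (0 - 139)*(-332) = -139*(-332) = 46148)
N = -74582
x + N = 46148 - 74582 = -28434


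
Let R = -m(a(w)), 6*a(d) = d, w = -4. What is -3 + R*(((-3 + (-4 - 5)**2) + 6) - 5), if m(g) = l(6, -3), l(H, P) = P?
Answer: 234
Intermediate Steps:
a(d) = d/6
m(g) = -3
R = 3 (R = -1*(-3) = 3)
-3 + R*(((-3 + (-4 - 5)**2) + 6) - 5) = -3 + 3*(((-3 + (-4 - 5)**2) + 6) - 5) = -3 + 3*(((-3 + (-9)**2) + 6) - 5) = -3 + 3*(((-3 + 81) + 6) - 5) = -3 + 3*((78 + 6) - 5) = -3 + 3*(84 - 5) = -3 + 3*79 = -3 + 237 = 234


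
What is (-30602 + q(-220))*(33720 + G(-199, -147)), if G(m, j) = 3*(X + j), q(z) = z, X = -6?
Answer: -1025170542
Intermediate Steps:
G(m, j) = -18 + 3*j (G(m, j) = 3*(-6 + j) = -18 + 3*j)
(-30602 + q(-220))*(33720 + G(-199, -147)) = (-30602 - 220)*(33720 + (-18 + 3*(-147))) = -30822*(33720 + (-18 - 441)) = -30822*(33720 - 459) = -30822*33261 = -1025170542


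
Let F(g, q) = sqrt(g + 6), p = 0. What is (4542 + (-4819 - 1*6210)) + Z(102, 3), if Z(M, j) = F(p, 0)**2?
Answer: -6481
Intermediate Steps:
F(g, q) = sqrt(6 + g)
Z(M, j) = 6 (Z(M, j) = (sqrt(6 + 0))**2 = (sqrt(6))**2 = 6)
(4542 + (-4819 - 1*6210)) + Z(102, 3) = (4542 + (-4819 - 1*6210)) + 6 = (4542 + (-4819 - 6210)) + 6 = (4542 - 11029) + 6 = -6487 + 6 = -6481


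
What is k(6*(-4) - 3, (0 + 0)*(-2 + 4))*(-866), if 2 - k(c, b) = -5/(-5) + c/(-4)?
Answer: 9959/2 ≈ 4979.5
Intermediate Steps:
k(c, b) = 1 + c/4 (k(c, b) = 2 - (-5/(-5) + c/(-4)) = 2 - (-5*(-1/5) + c*(-1/4)) = 2 - (1 - c/4) = 2 + (-1 + c/4) = 1 + c/4)
k(6*(-4) - 3, (0 + 0)*(-2 + 4))*(-866) = (1 + (6*(-4) - 3)/4)*(-866) = (1 + (-24 - 3)/4)*(-866) = (1 + (1/4)*(-27))*(-866) = (1 - 27/4)*(-866) = -23/4*(-866) = 9959/2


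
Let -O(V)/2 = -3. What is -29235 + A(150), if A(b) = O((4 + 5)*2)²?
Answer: -29199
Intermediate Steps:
O(V) = 6 (O(V) = -2*(-3) = 6)
A(b) = 36 (A(b) = 6² = 36)
-29235 + A(150) = -29235 + 36 = -29199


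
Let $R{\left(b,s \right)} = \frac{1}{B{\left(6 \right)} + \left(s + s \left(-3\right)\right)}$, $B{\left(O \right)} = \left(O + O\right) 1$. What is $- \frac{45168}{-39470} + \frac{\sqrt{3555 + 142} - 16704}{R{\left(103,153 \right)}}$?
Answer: $\frac{96918133944}{19735} - 294 \sqrt{3697} \approx 4.8931 \cdot 10^{6}$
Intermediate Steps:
$B{\left(O \right)} = 2 O$ ($B{\left(O \right)} = 2 O 1 = 2 O$)
$R{\left(b,s \right)} = \frac{1}{12 - 2 s}$ ($R{\left(b,s \right)} = \frac{1}{2 \cdot 6 + \left(s + s \left(-3\right)\right)} = \frac{1}{12 + \left(s - 3 s\right)} = \frac{1}{12 - 2 s}$)
$- \frac{45168}{-39470} + \frac{\sqrt{3555 + 142} - 16704}{R{\left(103,153 \right)}} = - \frac{45168}{-39470} + \frac{\sqrt{3555 + 142} - 16704}{\left(-1\right) \frac{1}{-12 + 2 \cdot 153}} = \left(-45168\right) \left(- \frac{1}{39470}\right) + \frac{\sqrt{3697} - 16704}{\left(-1\right) \frac{1}{-12 + 306}} = \frac{22584}{19735} + \frac{-16704 + \sqrt{3697}}{\left(-1\right) \frac{1}{294}} = \frac{22584}{19735} + \frac{-16704 + \sqrt{3697}}{- \frac{1}{294}} = \frac{22584}{19735} + \left(-16704 + \sqrt{3697}\right) \left(-294\right) = \frac{22584}{19735} + \left(4910976 - 294 \sqrt{3697}\right) = \frac{96918133944}{19735} - 294 \sqrt{3697}$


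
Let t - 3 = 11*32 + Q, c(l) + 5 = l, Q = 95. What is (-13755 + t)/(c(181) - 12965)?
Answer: 4435/4263 ≈ 1.0403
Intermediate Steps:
c(l) = -5 + l
t = 450 (t = 3 + (11*32 + 95) = 3 + (352 + 95) = 3 + 447 = 450)
(-13755 + t)/(c(181) - 12965) = (-13755 + 450)/((-5 + 181) - 12965) = -13305/(176 - 12965) = -13305/(-12789) = -13305*(-1/12789) = 4435/4263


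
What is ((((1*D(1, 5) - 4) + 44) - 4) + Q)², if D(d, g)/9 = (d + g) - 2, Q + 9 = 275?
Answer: 114244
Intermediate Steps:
Q = 266 (Q = -9 + 275 = 266)
D(d, g) = -18 + 9*d + 9*g (D(d, g) = 9*((d + g) - 2) = 9*(-2 + d + g) = -18 + 9*d + 9*g)
((((1*D(1, 5) - 4) + 44) - 4) + Q)² = ((((1*(-18 + 9*1 + 9*5) - 4) + 44) - 4) + 266)² = ((((1*(-18 + 9 + 45) - 4) + 44) - 4) + 266)² = ((((1*36 - 4) + 44) - 4) + 266)² = ((((36 - 4) + 44) - 4) + 266)² = (((32 + 44) - 4) + 266)² = ((76 - 4) + 266)² = (72 + 266)² = 338² = 114244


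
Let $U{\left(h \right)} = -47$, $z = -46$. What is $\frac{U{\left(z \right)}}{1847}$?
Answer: $- \frac{47}{1847} \approx -0.025447$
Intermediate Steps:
$\frac{U{\left(z \right)}}{1847} = - \frac{47}{1847}$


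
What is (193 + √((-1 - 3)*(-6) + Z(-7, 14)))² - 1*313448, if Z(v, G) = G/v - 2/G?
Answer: -1933240/7 + 1158*√119/7 ≈ -2.7437e+5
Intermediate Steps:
Z(v, G) = -2/G + G/v
(193 + √((-1 - 3)*(-6) + Z(-7, 14)))² - 1*313448 = (193 + √((-1 - 3)*(-6) + (-2/14 + 14/(-7))))² - 1*313448 = (193 + √(-4*(-6) + (-2*1/14 + 14*(-⅐))))² - 313448 = (193 + √(24 + (-⅐ - 2)))² - 313448 = (193 + √(24 - 15/7))² - 313448 = (193 + √(153/7))² - 313448 = (193 + 3*√119/7)² - 313448 = -313448 + (193 + 3*√119/7)²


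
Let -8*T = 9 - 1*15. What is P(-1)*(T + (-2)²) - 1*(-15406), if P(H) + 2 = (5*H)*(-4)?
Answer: 30983/2 ≈ 15492.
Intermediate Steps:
T = ¾ (T = -(9 - 1*15)/8 = -(9 - 15)/8 = -⅛*(-6) = ¾ ≈ 0.75000)
P(H) = -2 - 20*H (P(H) = -2 + (5*H)*(-4) = -2 - 20*H)
P(-1)*(T + (-2)²) - 1*(-15406) = (-2 - 20*(-1))*(¾ + (-2)²) - 1*(-15406) = (-2 + 20)*(¾ + 4) + 15406 = 18*(19/4) + 15406 = 171/2 + 15406 = 30983/2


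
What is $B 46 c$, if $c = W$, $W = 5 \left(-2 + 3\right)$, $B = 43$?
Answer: $9890$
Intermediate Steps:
$W = 5$ ($W = 5 \cdot 1 = 5$)
$c = 5$
$B 46 c = 43 \cdot 46 \cdot 5 = 1978 \cdot 5 = 9890$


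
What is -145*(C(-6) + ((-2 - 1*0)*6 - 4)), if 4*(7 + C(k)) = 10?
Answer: 5945/2 ≈ 2972.5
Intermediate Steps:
C(k) = -9/2 (C(k) = -7 + (¼)*10 = -7 + 5/2 = -9/2)
-145*(C(-6) + ((-2 - 1*0)*6 - 4)) = -145*(-9/2 + ((-2 - 1*0)*6 - 4)) = -145*(-9/2 + ((-2 + 0)*6 - 4)) = -145*(-9/2 + (-2*6 - 4)) = -145*(-9/2 + (-12 - 4)) = -145*(-9/2 - 16) = -145*(-41/2) = 5945/2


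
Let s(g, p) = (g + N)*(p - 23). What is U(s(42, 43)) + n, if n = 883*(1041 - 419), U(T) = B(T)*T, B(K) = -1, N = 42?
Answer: 547546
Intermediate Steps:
s(g, p) = (-23 + p)*(42 + g) (s(g, p) = (g + 42)*(p - 23) = (42 + g)*(-23 + p) = (-23 + p)*(42 + g))
U(T) = -T
n = 549226 (n = 883*622 = 549226)
U(s(42, 43)) + n = -(-966 - 23*42 + 42*43 + 42*43) + 549226 = -(-966 - 966 + 1806 + 1806) + 549226 = -1*1680 + 549226 = -1680 + 549226 = 547546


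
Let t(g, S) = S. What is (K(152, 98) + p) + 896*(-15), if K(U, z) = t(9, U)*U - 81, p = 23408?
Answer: 32991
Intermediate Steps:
K(U, z) = -81 + U² (K(U, z) = U*U - 81 = U² - 81 = -81 + U²)
(K(152, 98) + p) + 896*(-15) = ((-81 + 152²) + 23408) + 896*(-15) = ((-81 + 23104) + 23408) - 13440 = (23023 + 23408) - 13440 = 46431 - 13440 = 32991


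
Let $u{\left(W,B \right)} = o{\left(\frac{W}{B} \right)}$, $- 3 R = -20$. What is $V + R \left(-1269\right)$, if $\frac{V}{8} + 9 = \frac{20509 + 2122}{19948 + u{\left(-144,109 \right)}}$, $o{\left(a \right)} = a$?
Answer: $- \frac{4632609446}{543547} \approx -8522.9$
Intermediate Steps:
$R = \frac{20}{3}$ ($R = \left(- \frac{1}{3}\right) \left(-20\right) = \frac{20}{3} \approx 6.6667$)
$u{\left(W,B \right)} = \frac{W}{B}$
$V = - \frac{34201826}{543547}$ ($V = -72 + 8 \frac{20509 + 2122}{19948 - \frac{144}{109}} = -72 + 8 \frac{22631}{19948 - \frac{144}{109}} = -72 + 8 \frac{22631}{\frac{2174188}{109}} = -72 + 8 \cdot 22631 \cdot \frac{109}{2174188} = -72 + 8 \cdot \frac{2466779}{2174188} = -72 + \frac{4933558}{543547} = - \frac{34201826}{543547} \approx -62.923$)
$V + R \left(-1269\right) = - \frac{34201826}{543547} + \frac{20}{3} \left(-1269\right) = - \frac{34201826}{543547} - 8460 = - \frac{4632609446}{543547}$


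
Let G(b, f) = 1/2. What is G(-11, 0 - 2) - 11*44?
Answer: -967/2 ≈ -483.50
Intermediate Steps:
G(b, f) = 1/2
G(-11, 0 - 2) - 11*44 = 1/2 - 11*44 = 1/2 - 484 = -967/2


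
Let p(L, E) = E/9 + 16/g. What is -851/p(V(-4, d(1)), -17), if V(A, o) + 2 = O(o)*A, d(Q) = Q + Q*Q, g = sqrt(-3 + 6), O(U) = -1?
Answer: -3519/179 - 9936*sqrt(3)/179 ≈ -115.80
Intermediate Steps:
g = sqrt(3) ≈ 1.7320
d(Q) = Q + Q**2
V(A, o) = -2 - A
p(L, E) = E/9 + 16*sqrt(3)/3 (p(L, E) = E/9 + 16/(sqrt(3)) = E*(1/9) + 16*(sqrt(3)/3) = E/9 + 16*sqrt(3)/3)
-851/p(V(-4, d(1)), -17) = -851/((1/9)*(-17) + 16*sqrt(3)/3) = -851/(-17/9 + 16*sqrt(3)/3)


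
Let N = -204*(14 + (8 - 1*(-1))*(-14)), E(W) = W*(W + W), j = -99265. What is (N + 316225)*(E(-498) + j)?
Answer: 134524839239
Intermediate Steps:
E(W) = 2*W**2 (E(W) = W*(2*W) = 2*W**2)
N = 22848 (N = -204*(14 + (8 + 1)*(-14)) = -204*(14 + 9*(-14)) = -204*(14 - 126) = -204*(-112) = 22848)
(N + 316225)*(E(-498) + j) = (22848 + 316225)*(2*(-498)**2 - 99265) = 339073*(2*248004 - 99265) = 339073*(496008 - 99265) = 339073*396743 = 134524839239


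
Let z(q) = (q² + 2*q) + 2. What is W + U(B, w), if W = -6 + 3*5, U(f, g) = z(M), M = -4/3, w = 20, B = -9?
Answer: 91/9 ≈ 10.111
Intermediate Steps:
M = -4/3 (M = -4*⅓ = -4/3 ≈ -1.3333)
z(q) = 2 + q² + 2*q
U(f, g) = 10/9 (U(f, g) = 2 + (-4/3)² + 2*(-4/3) = 2 + 16/9 - 8/3 = 10/9)
W = 9 (W = -6 + 15 = 9)
W + U(B, w) = 9 + 10/9 = 91/9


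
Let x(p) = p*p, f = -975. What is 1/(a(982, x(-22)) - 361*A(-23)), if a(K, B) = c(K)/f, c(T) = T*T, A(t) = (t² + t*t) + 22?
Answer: -975/381097324 ≈ -2.5584e-6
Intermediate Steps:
A(t) = 22 + 2*t² (A(t) = (t² + t²) + 22 = 2*t² + 22 = 22 + 2*t²)
x(p) = p²
c(T) = T²
a(K, B) = -K²/975 (a(K, B) = K²/(-975) = K²*(-1/975) = -K²/975)
1/(a(982, x(-22)) - 361*A(-23)) = 1/(-1/975*982² - 361*(22 + 2*(-23)²)) = 1/(-1/975*964324 - 361*(22 + 2*529)) = 1/(-964324/975 - 361*(22 + 1058)) = 1/(-964324/975 - 361*1080) = 1/(-964324/975 - 389880) = 1/(-381097324/975) = -975/381097324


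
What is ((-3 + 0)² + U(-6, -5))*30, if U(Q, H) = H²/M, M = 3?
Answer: 520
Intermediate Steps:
U(Q, H) = H²/3
((-3 + 0)² + U(-6, -5))*30 = ((-3 + 0)² + (⅓)*(-5)²)*30 = ((-3)² + (⅓)*25)*30 = (9 + 25/3)*30 = (52/3)*30 = 520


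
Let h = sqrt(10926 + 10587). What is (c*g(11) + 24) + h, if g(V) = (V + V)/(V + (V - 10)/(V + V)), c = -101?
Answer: -43052/243 + sqrt(21513) ≈ -30.496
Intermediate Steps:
g(V) = 2*V/(V + (-10 + V)/(2*V)) (g(V) = (2*V)/(V + (-10 + V)/((2*V))) = (2*V)/(V + (-10 + V)*(1/(2*V))) = (2*V)/(V + (-10 + V)/(2*V)) = 2*V/(V + (-10 + V)/(2*V)))
h = sqrt(21513) ≈ 146.67
(c*g(11) + 24) + h = (-404*11**2/(-10 + 11 + 2*11**2) + 24) + sqrt(21513) = (-404*121/(-10 + 11 + 2*121) + 24) + sqrt(21513) = (-404*121/(-10 + 11 + 242) + 24) + sqrt(21513) = (-404*121/243 + 24) + sqrt(21513) = (-101*484/243 + 24) + sqrt(21513) = (-48884/243 + 24) + sqrt(21513) = -43052/243 + sqrt(21513)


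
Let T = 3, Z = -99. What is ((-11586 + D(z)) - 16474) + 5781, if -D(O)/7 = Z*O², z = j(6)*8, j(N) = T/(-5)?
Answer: -157807/25 ≈ -6312.3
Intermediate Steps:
j(N) = -⅗ (j(N) = 3/(-5) = 3*(-⅕) = -⅗)
z = -24/5 (z = -⅗*8 = -24/5 ≈ -4.8000)
D(O) = 693*O² (D(O) = -(-693)*O² = 693*O²)
((-11586 + D(z)) - 16474) + 5781 = ((-11586 + 693*(-24/5)²) - 16474) + 5781 = ((-11586 + 693*(576/25)) - 16474) + 5781 = ((-11586 + 399168/25) - 16474) + 5781 = (109518/25 - 16474) + 5781 = -302332/25 + 5781 = -157807/25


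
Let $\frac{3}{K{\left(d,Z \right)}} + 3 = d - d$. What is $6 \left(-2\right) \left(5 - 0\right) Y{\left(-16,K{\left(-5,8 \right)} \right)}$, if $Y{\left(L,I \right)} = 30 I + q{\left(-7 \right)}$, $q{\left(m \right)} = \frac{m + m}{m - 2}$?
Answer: $\frac{5120}{3} \approx 1706.7$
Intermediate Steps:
$q{\left(m \right)} = \frac{2 m}{-2 + m}$
$K{\left(d,Z \right)} = -1$ ($K{\left(d,Z \right)} = \frac{3}{-3 + \left(d - d\right)} = \frac{3}{-3 + 0} = \frac{3}{-3} = 3 \left(- \frac{1}{3}\right) = -1$)
$Y{\left(L,I \right)} = \frac{14}{9} + 30 I$ ($Y{\left(L,I \right)} = 30 I + 2 \left(-7\right) \frac{1}{-2 - 7} = 30 I + 2 \left(-7\right) \frac{1}{-9} = 30 I + 2 \left(-7\right) \left(- \frac{1}{9}\right) = 30 I + \frac{14}{9} = \frac{14}{9} + 30 I$)
$6 \left(-2\right) \left(5 - 0\right) Y{\left(-16,K{\left(-5,8 \right)} \right)} = 6 \left(-2\right) \left(5 - 0\right) \left(\frac{14}{9} + 30 \left(-1\right)\right) = - 12 \left(5 + 0\right) \left(\frac{14}{9} - 30\right) = \left(-12\right) 5 \left(- \frac{256}{9}\right) = \left(-60\right) \left(- \frac{256}{9}\right) = \frac{5120}{3}$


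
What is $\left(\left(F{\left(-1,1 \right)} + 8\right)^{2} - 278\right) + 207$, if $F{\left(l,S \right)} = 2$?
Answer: $29$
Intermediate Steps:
$\left(\left(F{\left(-1,1 \right)} + 8\right)^{2} - 278\right) + 207 = \left(\left(2 + 8\right)^{2} - 278\right) + 207 = \left(10^{2} - 278\right) + 207 = \left(100 - 278\right) + 207 = -178 + 207 = 29$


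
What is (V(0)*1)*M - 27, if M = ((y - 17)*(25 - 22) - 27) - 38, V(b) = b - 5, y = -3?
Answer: 598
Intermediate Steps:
V(b) = -5 + b
M = -125 (M = ((-3 - 17)*(25 - 22) - 27) - 38 = (-20*3 - 27) - 38 = (-60 - 27) - 38 = -87 - 38 = -125)
(V(0)*1)*M - 27 = ((-5 + 0)*1)*(-125) - 27 = -5*1*(-125) - 27 = -5*(-125) - 27 = 625 - 27 = 598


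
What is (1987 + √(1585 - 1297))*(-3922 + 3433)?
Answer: -971643 - 5868*√2 ≈ -9.7994e+5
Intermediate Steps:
(1987 + √(1585 - 1297))*(-3922 + 3433) = (1987 + √288)*(-489) = (1987 + 12*√2)*(-489) = -971643 - 5868*√2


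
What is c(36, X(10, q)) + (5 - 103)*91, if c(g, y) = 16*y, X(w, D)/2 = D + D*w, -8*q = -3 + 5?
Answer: -9006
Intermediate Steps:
q = -¼ (q = -(-3 + 5)/8 = -⅛*2 = -¼ ≈ -0.25000)
X(w, D) = 2*D + 2*D*w (X(w, D) = 2*(D + D*w) = 2*D + 2*D*w)
c(36, X(10, q)) + (5 - 103)*91 = 16*(2*(-¼)*(1 + 10)) + (5 - 103)*91 = 16*(2*(-¼)*11) - 98*91 = 16*(-11/2) - 8918 = -88 - 8918 = -9006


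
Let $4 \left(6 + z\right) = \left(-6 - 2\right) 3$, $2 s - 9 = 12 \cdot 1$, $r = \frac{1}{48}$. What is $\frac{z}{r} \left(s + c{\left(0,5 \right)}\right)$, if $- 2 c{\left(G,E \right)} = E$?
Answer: $-4608$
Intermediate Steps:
$c{\left(G,E \right)} = - \frac{E}{2}$
$r = \frac{1}{48} \approx 0.020833$
$s = \frac{21}{2}$ ($s = \frac{9}{2} + \frac{12 \cdot 1}{2} = \frac{9}{2} + \frac{1}{2} \cdot 12 = \frac{9}{2} + 6 = \frac{21}{2} \approx 10.5$)
$z = -12$ ($z = -6 + \frac{\left(-6 - 2\right) 3}{4} = -6 + \frac{\left(-8\right) 3}{4} = -6 + \frac{1}{4} \left(-24\right) = -6 - 6 = -12$)
$\frac{z}{r} \left(s + c{\left(0,5 \right)}\right) = - 12 \frac{1}{\frac{1}{48}} \left(\frac{21}{2} - \frac{5}{2}\right) = \left(-12\right) 48 \left(\frac{21}{2} - \frac{5}{2}\right) = \left(-576\right) 8 = -4608$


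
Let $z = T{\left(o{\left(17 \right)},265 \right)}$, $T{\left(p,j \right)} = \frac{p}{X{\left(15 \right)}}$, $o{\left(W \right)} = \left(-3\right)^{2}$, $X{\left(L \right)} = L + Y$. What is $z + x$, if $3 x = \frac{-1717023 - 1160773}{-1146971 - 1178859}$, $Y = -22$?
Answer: $- \frac{21326419}{24421215} \approx -0.87327$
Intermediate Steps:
$X{\left(L \right)} = -22 + L$ ($X{\left(L \right)} = L - 22 = -22 + L$)
$o{\left(W \right)} = 9$
$T{\left(p,j \right)} = - \frac{p}{7}$ ($T{\left(p,j \right)} = \frac{p}{-22 + 15} = \frac{p}{-7} = p \left(- \frac{1}{7}\right) = - \frac{p}{7}$)
$z = - \frac{9}{7}$ ($z = \left(- \frac{1}{7}\right) 9 = - \frac{9}{7} \approx -1.2857$)
$x = \frac{1438898}{3488745}$ ($x = \frac{\left(-1717023 - 1160773\right) \frac{1}{-1146971 - 1178859}}{3} = \frac{\left(-2877796\right) \frac{1}{-2325830}}{3} = \frac{\left(-2877796\right) \left(- \frac{1}{2325830}\right)}{3} = \frac{1}{3} \cdot \frac{1438898}{1162915} = \frac{1438898}{3488745} \approx 0.41244$)
$z + x = - \frac{9}{7} + \frac{1438898}{3488745} = - \frac{21326419}{24421215}$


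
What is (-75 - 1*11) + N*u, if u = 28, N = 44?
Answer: 1146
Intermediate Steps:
(-75 - 1*11) + N*u = (-75 - 1*11) + 44*28 = (-75 - 11) + 1232 = -86 + 1232 = 1146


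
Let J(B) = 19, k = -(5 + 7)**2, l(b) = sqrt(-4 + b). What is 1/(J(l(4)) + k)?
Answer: -1/125 ≈ -0.0080000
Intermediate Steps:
k = -144 (k = -1*12**2 = -1*144 = -144)
1/(J(l(4)) + k) = 1/(19 - 144) = 1/(-125) = -1/125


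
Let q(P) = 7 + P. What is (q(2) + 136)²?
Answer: 21025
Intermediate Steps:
(q(2) + 136)² = ((7 + 2) + 136)² = (9 + 136)² = 145² = 21025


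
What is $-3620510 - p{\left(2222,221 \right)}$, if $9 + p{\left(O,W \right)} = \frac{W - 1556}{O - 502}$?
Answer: $- \frac{1245452077}{344} \approx -3.6205 \cdot 10^{6}$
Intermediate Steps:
$p{\left(O,W \right)} = -9 + \frac{-1556 + W}{-502 + O}$ ($p{\left(O,W \right)} = -9 + \frac{W - 1556}{O - 502} = -9 + \frac{-1556 + W}{-502 + O}$)
$-3620510 - p{\left(2222,221 \right)} = -3620510 - \frac{2962 + 221 - 19998}{-502 + 2222} = -3620510 - \frac{2962 + 221 - 19998}{1720} = -3620510 - \frac{1}{1720} \left(-16815\right) = -3620510 - - \frac{3363}{344} = -3620510 + \frac{3363}{344} = - \frac{1245452077}{344}$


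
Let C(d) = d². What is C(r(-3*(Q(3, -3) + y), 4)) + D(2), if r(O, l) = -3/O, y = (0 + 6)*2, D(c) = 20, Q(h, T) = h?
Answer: 4501/225 ≈ 20.004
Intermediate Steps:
y = 12 (y = 6*2 = 12)
C(r(-3*(Q(3, -3) + y), 4)) + D(2) = (-3*(-1/(3*(3 + 12))))² + 20 = (-3/((-3*15)))² + 20 = (-3/(-45))² + 20 = (-3*(-1/45))² + 20 = (1/15)² + 20 = 1/225 + 20 = 4501/225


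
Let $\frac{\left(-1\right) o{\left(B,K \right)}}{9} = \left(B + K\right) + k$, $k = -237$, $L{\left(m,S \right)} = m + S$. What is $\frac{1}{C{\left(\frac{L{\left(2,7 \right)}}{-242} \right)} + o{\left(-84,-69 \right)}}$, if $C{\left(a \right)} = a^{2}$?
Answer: $\frac{58564}{205559721} \approx 0.0002849$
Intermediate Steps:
$L{\left(m,S \right)} = S + m$
$o{\left(B,K \right)} = 2133 - 9 B - 9 K$ ($o{\left(B,K \right)} = - 9 \left(\left(B + K\right) - 237\right) = - 9 \left(-237 + B + K\right) = 2133 - 9 B - 9 K$)
$\frac{1}{C{\left(\frac{L{\left(2,7 \right)}}{-242} \right)} + o{\left(-84,-69 \right)}} = \frac{1}{\left(\frac{7 + 2}{-242}\right)^{2} - -3510} = \frac{1}{\left(9 \left(- \frac{1}{242}\right)\right)^{2} + \left(2133 + 756 + 621\right)} = \frac{1}{\left(- \frac{9}{242}\right)^{2} + 3510} = \frac{1}{\frac{81}{58564} + 3510} = \frac{1}{\frac{205559721}{58564}} = \frac{58564}{205559721}$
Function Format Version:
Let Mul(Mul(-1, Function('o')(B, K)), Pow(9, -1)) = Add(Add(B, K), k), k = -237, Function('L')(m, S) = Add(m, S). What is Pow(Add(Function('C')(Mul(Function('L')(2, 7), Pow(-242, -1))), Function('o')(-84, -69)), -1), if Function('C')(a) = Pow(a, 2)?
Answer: Rational(58564, 205559721) ≈ 0.00028490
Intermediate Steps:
Function('L')(m, S) = Add(S, m)
Function('o')(B, K) = Add(2133, Mul(-9, B), Mul(-9, K)) (Function('o')(B, K) = Mul(-9, Add(Add(B, K), -237)) = Mul(-9, Add(-237, B, K)) = Add(2133, Mul(-9, B), Mul(-9, K)))
Pow(Add(Function('C')(Mul(Function('L')(2, 7), Pow(-242, -1))), Function('o')(-84, -69)), -1) = Pow(Add(Pow(Mul(Add(7, 2), Pow(-242, -1)), 2), Add(2133, Mul(-9, -84), Mul(-9, -69))), -1) = Pow(Add(Pow(Mul(9, Rational(-1, 242)), 2), Add(2133, 756, 621)), -1) = Pow(Add(Pow(Rational(-9, 242), 2), 3510), -1) = Pow(Add(Rational(81, 58564), 3510), -1) = Pow(Rational(205559721, 58564), -1) = Rational(58564, 205559721)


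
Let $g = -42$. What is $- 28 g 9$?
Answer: $10584$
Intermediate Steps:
$- 28 g 9 = \left(-28\right) \left(-42\right) 9 = 1176 \cdot 9 = 10584$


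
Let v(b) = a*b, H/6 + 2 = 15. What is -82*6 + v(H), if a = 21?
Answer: 1146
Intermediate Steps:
H = 78 (H = -12 + 6*15 = -12 + 90 = 78)
v(b) = 21*b
-82*6 + v(H) = -82*6 + 21*78 = -492 + 1638 = 1146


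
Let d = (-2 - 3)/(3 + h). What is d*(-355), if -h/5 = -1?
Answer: 1775/8 ≈ 221.88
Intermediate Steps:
h = 5 (h = -5*(-1) = 5)
d = -5/8 (d = (-2 - 3)/(3 + 5) = -5/8 ≈ -0.62500)
d*(-355) = -5/8*(-355) = 1775/8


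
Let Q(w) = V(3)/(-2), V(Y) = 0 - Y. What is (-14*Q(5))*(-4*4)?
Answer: 336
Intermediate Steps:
V(Y) = -Y
Q(w) = 3/2 (Q(w) = -1*3/(-2) = -3*(-1/2) = 3/2)
(-14*Q(5))*(-4*4) = (-14*3/2)*(-4*4) = -21*(-16) = 336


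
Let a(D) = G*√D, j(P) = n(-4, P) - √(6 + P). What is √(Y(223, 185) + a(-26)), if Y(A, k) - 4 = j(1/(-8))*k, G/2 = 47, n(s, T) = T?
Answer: √(-306 - 740*√94 + 1504*I*√26)/4 ≈ 10.051 + 23.844*I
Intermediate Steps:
G = 94 (G = 2*47 = 94)
j(P) = P - √(6 + P)
Y(A, k) = 4 + k*(-⅛ - √94/4) (Y(A, k) = 4 + (1/(-8) - √(6 + 1/(-8)))*k = 4 + (-⅛ - √(6 - ⅛))*k = 4 + (-⅛ - √(47/8))*k = 4 + (-⅛ - √94/4)*k = 4 + k*(-⅛ - √94/4))
a(D) = 94*√D
√(Y(223, 185) + a(-26)) = √((4 - ⅛*185*(1 + 2*√94)) + 94*√(-26)) = √((4 + (-185/8 - 185*√94/4)) + 94*(I*√26)) = √((-153/8 - 185*√94/4) + 94*I*√26) = √(-153/8 - 185*√94/4 + 94*I*√26)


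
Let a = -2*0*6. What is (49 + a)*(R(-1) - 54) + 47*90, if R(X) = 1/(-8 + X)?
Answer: 14207/9 ≈ 1578.6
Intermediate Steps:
a = 0 (a = 0*6 = 0)
(49 + a)*(R(-1) - 54) + 47*90 = (49 + 0)*(1/(-8 - 1) - 54) + 47*90 = 49*(1/(-9) - 54) + 4230 = 49*(-1/9 - 54) + 4230 = 49*(-487/9) + 4230 = -23863/9 + 4230 = 14207/9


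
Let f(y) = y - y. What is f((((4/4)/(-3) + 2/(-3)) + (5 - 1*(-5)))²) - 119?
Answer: -119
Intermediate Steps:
f(y) = 0
f((((4/4)/(-3) + 2/(-3)) + (5 - 1*(-5)))²) - 119 = 0 - 119 = -119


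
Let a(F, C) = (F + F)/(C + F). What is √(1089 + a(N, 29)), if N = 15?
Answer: √527406/22 ≈ 33.010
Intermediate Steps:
a(F, C) = 2*F/(C + F) (a(F, C) = (2*F)/(C + F) = 2*F/(C + F))
√(1089 + a(N, 29)) = √(1089 + 2*15/(29 + 15)) = √(1089 + 2*15/44) = √(1089 + 2*15*(1/44)) = √(1089 + 15/22) = √(23973/22) = √527406/22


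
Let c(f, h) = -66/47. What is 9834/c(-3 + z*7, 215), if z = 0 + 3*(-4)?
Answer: -7003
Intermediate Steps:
z = -12 (z = 0 - 12 = -12)
c(f, h) = -66/47 (c(f, h) = -66*1/47 = -66/47)
9834/c(-3 + z*7, 215) = 9834/(-66/47) = 9834*(-47/66) = -7003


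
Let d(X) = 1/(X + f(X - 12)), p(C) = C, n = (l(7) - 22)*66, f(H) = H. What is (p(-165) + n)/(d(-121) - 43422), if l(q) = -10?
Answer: 578358/11029189 ≈ 0.052439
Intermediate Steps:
n = -2112 (n = (-10 - 22)*66 = -32*66 = -2112)
d(X) = 1/(-12 + 2*X) (d(X) = 1/(X + (X - 12)) = 1/(X + (-12 + X)) = 1/(-12 + 2*X))
(p(-165) + n)/(d(-121) - 43422) = (-165 - 2112)/(1/(2*(-6 - 121)) - 43422) = -2277/((½)/(-127) - 43422) = -2277/((½)*(-1/127) - 43422) = -2277/(-1/254 - 43422) = -2277/(-11029189/254) = -2277*(-254/11029189) = 578358/11029189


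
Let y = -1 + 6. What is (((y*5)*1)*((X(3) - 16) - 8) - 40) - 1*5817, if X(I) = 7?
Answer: -6282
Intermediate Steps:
y = 5
(((y*5)*1)*((X(3) - 16) - 8) - 40) - 1*5817 = (((5*5)*1)*((7 - 16) - 8) - 40) - 1*5817 = ((25*1)*(-9 - 8) - 40) - 5817 = (25*(-17) - 40) - 5817 = (-425 - 40) - 5817 = -465 - 5817 = -6282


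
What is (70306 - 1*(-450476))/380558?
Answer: 260391/190279 ≈ 1.3685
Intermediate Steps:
(70306 - 1*(-450476))/380558 = (70306 + 450476)*(1/380558) = 520782*(1/380558) = 260391/190279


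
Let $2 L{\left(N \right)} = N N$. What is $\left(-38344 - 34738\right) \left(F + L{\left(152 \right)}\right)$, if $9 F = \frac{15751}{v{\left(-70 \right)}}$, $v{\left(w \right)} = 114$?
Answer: $- \frac{22824860617}{27} \approx -8.4537 \cdot 10^{8}$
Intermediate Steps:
$L{\left(N \right)} = \frac{N^{2}}{2}$ ($L{\left(N \right)} = \frac{N N}{2} = \frac{N^{2}}{2}$)
$F = \frac{829}{54}$ ($F = \frac{15751 \cdot \frac{1}{114}}{9} = \frac{1}{9} \cdot \frac{829}{6} = \frac{829}{54} \approx 15.352$)
$\left(-38344 - 34738\right) \left(F + L{\left(152 \right)}\right) = \left(-38344 - 34738\right) \left(\frac{829}{54} + \frac{152^{2}}{2}\right) = - 73082 \left(\frac{829}{54} + \frac{1}{2} \cdot 23104\right) = - 73082 \left(\frac{829}{54} + 11552\right) = \left(-73082\right) \frac{624637}{54} = - \frac{22824860617}{27}$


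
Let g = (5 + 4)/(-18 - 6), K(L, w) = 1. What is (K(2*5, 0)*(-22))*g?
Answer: 33/4 ≈ 8.2500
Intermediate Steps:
g = -3/8 (g = 9/(-24) = 9*(-1/24) = -3/8 ≈ -0.37500)
(K(2*5, 0)*(-22))*g = (1*(-22))*(-3/8) = -22*(-3/8) = 33/4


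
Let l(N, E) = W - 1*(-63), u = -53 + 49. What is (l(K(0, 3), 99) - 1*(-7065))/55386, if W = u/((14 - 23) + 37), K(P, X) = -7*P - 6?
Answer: 2935/22806 ≈ 0.12869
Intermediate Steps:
u = -4
K(P, X) = -6 - 7*P
W = -⅐ (W = -4/((14 - 23) + 37) = -4/(-9 + 37) = -4/28 = -4*1/28 = -⅐ ≈ -0.14286)
l(N, E) = 440/7 (l(N, E) = -⅐ - 1*(-63) = -⅐ + 63 = 440/7)
(l(K(0, 3), 99) - 1*(-7065))/55386 = (440/7 - 1*(-7065))/55386 = (440/7 + 7065)*(1/55386) = (49895/7)*(1/55386) = 2935/22806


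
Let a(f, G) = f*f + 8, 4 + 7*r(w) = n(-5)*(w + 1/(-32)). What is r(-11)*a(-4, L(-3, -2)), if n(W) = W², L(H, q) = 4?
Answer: -3837/4 ≈ -959.25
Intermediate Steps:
r(w) = -153/224 + 25*w/7 (r(w) = -4/7 + ((-5)²*(w + 1/(-32)))/7 = -4/7 + (25*(w - 1/32))/7 = -4/7 + (25*(-1/32 + w))/7 = -4/7 + (-25/32 + 25*w)/7 = -4/7 + (-25/224 + 25*w/7) = -153/224 + 25*w/7)
a(f, G) = 8 + f² (a(f, G) = f² + 8 = 8 + f²)
r(-11)*a(-4, L(-3, -2)) = (-153/224 + (25/7)*(-11))*(8 + (-4)²) = (-153/224 - 275/7)*(8 + 16) = -1279/32*24 = -3837/4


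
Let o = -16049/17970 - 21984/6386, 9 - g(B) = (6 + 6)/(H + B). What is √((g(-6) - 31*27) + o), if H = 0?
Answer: I*√2733679937090498970/57378210 ≈ 28.816*I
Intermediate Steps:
g(B) = 9 - 12/B (g(B) = 9 - (6 + 6)/(0 + B) = 9 - 12/B)
o = -248770697/57378210 (o = -16049*1/17970 - 21984*1/6386 = -16049/17970 - 10992/3193 = -248770697/57378210 ≈ -4.3356)
√((g(-6) - 31*27) + o) = √(((9 - 12/(-6)) - 31*27) - 248770697/57378210) = √(((9 - 12*(-⅙)) - 837) - 248770697/57378210) = √(((9 + 2) - 837) - 248770697/57378210) = √((11 - 837) - 248770697/57378210) = √(-826 - 248770697/57378210) = √(-47643172157/57378210) = I*√2733679937090498970/57378210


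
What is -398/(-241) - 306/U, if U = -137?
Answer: 128272/33017 ≈ 3.8850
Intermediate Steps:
-398/(-241) - 306/U = -398/(-241) - 306/(-137) = -398*(-1/241) - 306*(-1/137) = 398/241 + 306/137 = 128272/33017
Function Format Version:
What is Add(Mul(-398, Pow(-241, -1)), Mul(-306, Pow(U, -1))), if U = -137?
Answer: Rational(128272, 33017) ≈ 3.8850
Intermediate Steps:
Add(Mul(-398, Pow(-241, -1)), Mul(-306, Pow(U, -1))) = Add(Mul(-398, Pow(-241, -1)), Mul(-306, Pow(-137, -1))) = Add(Mul(-398, Rational(-1, 241)), Mul(-306, Rational(-1, 137))) = Add(Rational(398, 241), Rational(306, 137)) = Rational(128272, 33017)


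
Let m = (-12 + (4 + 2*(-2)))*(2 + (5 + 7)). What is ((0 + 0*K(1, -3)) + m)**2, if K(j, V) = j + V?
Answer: 28224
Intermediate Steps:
K(j, V) = V + j
m = -168 (m = (-12 + (4 - 4))*(2 + 12) = (-12 + 0)*14 = -12*14 = -168)
((0 + 0*K(1, -3)) + m)**2 = ((0 + 0*(-3 + 1)) - 168)**2 = ((0 + 0*(-2)) - 168)**2 = ((0 + 0) - 168)**2 = (0 - 168)**2 = (-168)**2 = 28224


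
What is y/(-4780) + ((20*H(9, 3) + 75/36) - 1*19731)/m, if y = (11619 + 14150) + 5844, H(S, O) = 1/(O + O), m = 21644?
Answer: -2335560181/310374960 ≈ -7.5250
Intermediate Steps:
H(S, O) = 1/(2*O)
y = 31613 (y = 25769 + 5844 = 31613)
y/(-4780) + ((20*H(9, 3) + 75/36) - 1*19731)/m = 31613/(-4780) + ((20*((½)/3) + 75/36) - 1*19731)/21644 = 31613*(-1/4780) + ((20*((½)*(⅓)) + 75*(1/36)) - 19731)*(1/21644) = -31613/4780 + ((20*(⅙) + 25/12) - 19731)*(1/21644) = -31613/4780 + ((10/3 + 25/12) - 19731)*(1/21644) = -31613/4780 + (65/12 - 19731)*(1/21644) = -31613/4780 - 236707/12*1/21644 = -31613/4780 - 236707/259728 = -2335560181/310374960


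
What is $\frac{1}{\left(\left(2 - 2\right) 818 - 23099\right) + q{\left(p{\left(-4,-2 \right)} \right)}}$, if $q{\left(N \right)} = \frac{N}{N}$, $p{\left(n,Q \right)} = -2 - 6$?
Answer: $- \frac{1}{23098} \approx -4.3294 \cdot 10^{-5}$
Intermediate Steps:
$p{\left(n,Q \right)} = -8$ ($p{\left(n,Q \right)} = -2 - 6 = -8$)
$q{\left(N \right)} = 1$
$\frac{1}{\left(\left(2 - 2\right) 818 - 23099\right) + q{\left(p{\left(-4,-2 \right)} \right)}} = \frac{1}{\left(\left(2 - 2\right) 818 - 23099\right) + 1} = \frac{1}{\left(0 \cdot 818 - 23099\right) + 1} = \frac{1}{\left(0 - 23099\right) + 1} = \frac{1}{-23099 + 1} = \frac{1}{-23098} = - \frac{1}{23098}$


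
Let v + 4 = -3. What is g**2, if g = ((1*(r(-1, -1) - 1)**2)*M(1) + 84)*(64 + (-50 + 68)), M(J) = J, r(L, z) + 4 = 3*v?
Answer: 3883782400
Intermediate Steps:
v = -7 (v = -4 - 3 = -7)
r(L, z) = -25 (r(L, z) = -4 + 3*(-7) = -4 - 21 = -25)
g = 62320 (g = ((1*(-25 - 1)**2)*1 + 84)*(64 + (-50 + 68)) = ((1*(-26)**2)*1 + 84)*(64 + 18) = ((1*676)*1 + 84)*82 = (676*1 + 84)*82 = (676 + 84)*82 = 760*82 = 62320)
g**2 = 62320**2 = 3883782400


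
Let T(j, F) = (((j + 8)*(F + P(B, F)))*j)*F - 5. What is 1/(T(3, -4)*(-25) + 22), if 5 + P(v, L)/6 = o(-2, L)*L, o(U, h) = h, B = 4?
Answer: 1/204747 ≈ 4.8841e-6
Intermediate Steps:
P(v, L) = -30 + 6*L² (P(v, L) = -30 + 6*(L*L) = -30 + 6*L²)
T(j, F) = -5 + F*j*(8 + j)*(-30 + F + 6*F²) (T(j, F) = (((j + 8)*(F + (-30 + 6*F²)))*j)*F - 5 = (((8 + j)*(-30 + F + 6*F²))*j)*F - 5 = (j*(8 + j)*(-30 + F + 6*F²))*F - 5 = F*j*(8 + j)*(-30 + F + 6*F²) - 5 = -5 + F*j*(8 + j)*(-30 + F + 6*F²))
1/(T(3, -4)*(-25) + 22) = 1/((-5 + (-4)²*3² + 8*3*(-4)² + 6*(-4)*3²*(-5 + (-4)²) + 48*(-4)*3*(-5 + (-4)²))*(-25) + 22) = 1/((-5 + 16*9 + 8*3*16 + 6*(-4)*9*(-5 + 16) + 48*(-4)*3*(-5 + 16))*(-25) + 22) = 1/((-5 + 144 + 384 + 6*(-4)*9*11 + 48*(-4)*3*11)*(-25) + 22) = 1/((-5 + 144 + 384 - 2376 - 6336)*(-25) + 22) = 1/(-8189*(-25) + 22) = 1/(204725 + 22) = 1/204747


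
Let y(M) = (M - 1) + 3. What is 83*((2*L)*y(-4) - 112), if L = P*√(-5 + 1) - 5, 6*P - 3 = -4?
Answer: -7636 + 332*I/3 ≈ -7636.0 + 110.67*I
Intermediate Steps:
P = -⅙ (P = ½ + (⅙)*(-4) = ½ - ⅔ = -⅙ ≈ -0.16667)
y(M) = 2 + M (y(M) = (-1 + M) + 3 = 2 + M)
L = -5 - I/3 (L = -√(-5 + 1)/6 - 5 = -I/3 - 5 = -5 - I/3 ≈ -5.0 - 0.33333*I)
83*((2*L)*y(-4) - 112) = 83*((2*(-5 - I/3))*(2 - 4) - 112) = 83*((-10 - 2*I/3)*(-2) - 112) = 83*((20 + 4*I/3) - 112) = 83*(-92 + 4*I/3) = -7636 + 332*I/3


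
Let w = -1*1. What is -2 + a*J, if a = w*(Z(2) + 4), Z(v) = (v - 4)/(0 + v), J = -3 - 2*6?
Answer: 43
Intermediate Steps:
w = -1
J = -15 (J = -3 - 12 = -15)
Z(v) = (-4 + v)/v
a = -3 (a = -((-4 + 2)/2 + 4) = -((1/2)*(-2) + 4) = -(-1 + 4) = -1*3 = -3)
-2 + a*J = -2 - 3*(-15) = -2 + 45 = 43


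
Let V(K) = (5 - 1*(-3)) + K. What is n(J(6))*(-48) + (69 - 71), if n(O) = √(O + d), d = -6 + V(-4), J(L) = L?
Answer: -98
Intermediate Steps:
V(K) = 8 + K (V(K) = (5 + 3) + K = 8 + K)
d = -2 (d = -6 + (8 - 4) = -6 + 4 = -2)
n(O) = √(-2 + O) (n(O) = √(O - 2) = √(-2 + O))
n(J(6))*(-48) + (69 - 71) = √(-2 + 6)*(-48) + (69 - 71) = √4*(-48) - 2 = 2*(-48) - 2 = -96 - 2 = -98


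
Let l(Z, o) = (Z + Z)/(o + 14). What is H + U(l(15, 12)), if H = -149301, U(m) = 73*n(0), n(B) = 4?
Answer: -149009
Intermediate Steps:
l(Z, o) = 2*Z/(14 + o) (l(Z, o) = (2*Z)/(14 + o) = 2*Z/(14 + o))
U(m) = 292 (U(m) = 73*4 = 292)
H + U(l(15, 12)) = -149301 + 292 = -149009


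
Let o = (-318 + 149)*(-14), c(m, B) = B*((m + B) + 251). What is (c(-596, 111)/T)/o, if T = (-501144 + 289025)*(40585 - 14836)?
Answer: 111/55225393769 ≈ 2.0099e-9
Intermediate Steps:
c(m, B) = B*(251 + B + m) (c(m, B) = B*((B + m) + 251) = B*(251 + B + m))
T = -5461852131 (T = -212119*25749 = -5461852131)
o = 2366 (o = -169*(-14) = 2366)
(c(-596, 111)/T)/o = ((111*(251 + 111 - 596))/(-5461852131))/2366 = ((111*(-234))*(-1/5461852131))*(1/2366) = -25974*(-1/5461852131)*(1/2366) = (2886/606872459)*(1/2366) = 111/55225393769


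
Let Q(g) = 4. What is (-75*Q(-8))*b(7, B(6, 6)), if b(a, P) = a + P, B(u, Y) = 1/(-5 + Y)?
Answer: -2400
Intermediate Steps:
b(a, P) = P + a
(-75*Q(-8))*b(7, B(6, 6)) = (-75*4)*(1/(-5 + 6) + 7) = -300*(1/1 + 7) = -300*(1 + 7) = -300*8 = -2400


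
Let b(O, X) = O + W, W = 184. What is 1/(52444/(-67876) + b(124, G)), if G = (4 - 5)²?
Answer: 16969/5213341 ≈ 0.0032549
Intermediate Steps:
G = 1 (G = (-1)² = 1)
b(O, X) = 184 + O (b(O, X) = O + 184 = 184 + O)
1/(52444/(-67876) + b(124, G)) = 1/(52444/(-67876) + (184 + 124)) = 1/(52444*(-1/67876) + 308) = 1/(-13111/16969 + 308) = 1/(5213341/16969) = 16969/5213341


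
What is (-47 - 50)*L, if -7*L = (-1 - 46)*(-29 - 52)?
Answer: 369279/7 ≈ 52754.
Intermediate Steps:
L = -3807/7 (L = -(-1 - 46)*(-29 - 52)/7 = -(-47)*(-81)/7 = -1/7*3807 = -3807/7 ≈ -543.86)
(-47 - 50)*L = (-47 - 50)*(-3807/7) = -97*(-3807/7) = 369279/7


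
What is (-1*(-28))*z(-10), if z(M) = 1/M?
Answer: -14/5 ≈ -2.8000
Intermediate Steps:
(-1*(-28))*z(-10) = -1*(-28)/(-10) = 28*(-1/10) = -14/5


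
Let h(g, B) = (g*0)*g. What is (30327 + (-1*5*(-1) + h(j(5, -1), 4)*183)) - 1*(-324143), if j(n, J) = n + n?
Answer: 354475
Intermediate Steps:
j(n, J) = 2*n
h(g, B) = 0 (h(g, B) = 0*g = 0)
(30327 + (-1*5*(-1) + h(j(5, -1), 4)*183)) - 1*(-324143) = (30327 + (-1*5*(-1) + 0*183)) - 1*(-324143) = (30327 + (-5*(-1) + 0)) + 324143 = (30327 + (5 + 0)) + 324143 = (30327 + 5) + 324143 = 30332 + 324143 = 354475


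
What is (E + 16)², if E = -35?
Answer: 361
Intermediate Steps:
(E + 16)² = (-35 + 16)² = (-19)² = 361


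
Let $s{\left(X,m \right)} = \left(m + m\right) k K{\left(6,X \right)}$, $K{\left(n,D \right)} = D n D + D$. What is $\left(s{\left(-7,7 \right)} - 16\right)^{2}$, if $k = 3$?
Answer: $144913444$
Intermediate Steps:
$K{\left(n,D \right)} = D + n D^{2}$ ($K{\left(n,D \right)} = n D^{2} + D = D + n D^{2}$)
$s{\left(X,m \right)} = 6 X m \left(1 + 6 X\right)$ ($s{\left(X,m \right)} = \left(m + m\right) 3 X \left(1 + X 6\right) = 2 m 3 X \left(1 + 6 X\right) = 6 m X \left(1 + 6 X\right) = 6 X m \left(1 + 6 X\right)$)
$\left(s{\left(-7,7 \right)} - 16\right)^{2} = \left(6 \left(-7\right) 7 \left(1 + 6 \left(-7\right)\right) - 16\right)^{2} = \left(6 \left(-7\right) 7 \left(1 - 42\right) - 16\right)^{2} = \left(6 \left(-7\right) 7 \left(-41\right) - 16\right)^{2} = \left(12054 - 16\right)^{2} = 12038^{2} = 144913444$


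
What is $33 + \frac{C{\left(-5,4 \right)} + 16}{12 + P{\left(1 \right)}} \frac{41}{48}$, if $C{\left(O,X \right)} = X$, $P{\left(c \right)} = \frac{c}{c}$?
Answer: $\frac{5353}{156} \approx 34.314$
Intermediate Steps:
$P{\left(c \right)} = 1$
$33 + \frac{C{\left(-5,4 \right)} + 16}{12 + P{\left(1 \right)}} \frac{41}{48} = 33 + \frac{4 + 16}{12 + 1} \cdot \frac{41}{48} = 33 + \frac{20}{13} \cdot 41 \cdot \frac{1}{48} = 33 + 20 \cdot \frac{1}{13} \cdot \frac{41}{48} = 33 + \frac{20}{13} \cdot \frac{41}{48} = 33 + \frac{205}{156} = \frac{5353}{156}$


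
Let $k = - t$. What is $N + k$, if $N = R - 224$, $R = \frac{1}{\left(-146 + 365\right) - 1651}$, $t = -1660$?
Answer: $\frac{2056351}{1432} \approx 1436.0$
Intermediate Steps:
$R = - \frac{1}{1432}$ ($R = \frac{1}{219 - 1651} = \frac{1}{-1432} = - \frac{1}{1432} \approx -0.00069832$)
$k = 1660$ ($k = \left(-1\right) \left(-1660\right) = 1660$)
$N = - \frac{320769}{1432}$ ($N = - \frac{1}{1432} - 224 = - \frac{320769}{1432} \approx -224.0$)
$N + k = - \frac{320769}{1432} + 1660 = \frac{2056351}{1432}$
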